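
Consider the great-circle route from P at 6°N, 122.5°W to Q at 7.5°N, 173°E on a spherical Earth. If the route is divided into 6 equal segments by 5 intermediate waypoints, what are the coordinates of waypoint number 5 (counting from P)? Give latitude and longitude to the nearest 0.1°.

≈ 7.9°N, 176.2°W

Write both endpoints as unit vectors p₁, p₂ with components (cos φ cos λ, cos φ sin λ, sin φ).
The central angle between the endpoints is δ = arccos(p₁·p₂) ≈ 1.117 rad (64.0°).
Interpolate at f = 5/6 with slerp weights a = sin((1−f)δ)/sin δ ≈ 0.206, b = sin(fδ)/sin δ ≈ 0.892.
p = a·p₁ + b·p₂ ≈ (-0.988, -0.065, 0.138); φ = arcsin(p_z) ≈ 7.93°, λ = atan2(p_y, p_x) ≈ -176.24°.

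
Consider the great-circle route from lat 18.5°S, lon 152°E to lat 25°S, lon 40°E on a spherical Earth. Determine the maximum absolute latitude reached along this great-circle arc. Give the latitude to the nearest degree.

The great circle lies in the plane with unit normal n̂ = (p₁ × p₂)/|p₁ × p₂|.
Here n̂_z ≈ -0.811; the vertex latitude is φ_max = arccos|n̂_z| ≈ 35.8°.

≈ 36°S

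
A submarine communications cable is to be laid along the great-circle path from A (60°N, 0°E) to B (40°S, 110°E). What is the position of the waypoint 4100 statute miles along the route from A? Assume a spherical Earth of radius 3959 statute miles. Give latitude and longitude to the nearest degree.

≈ (23°N, 68°E)

Write both endpoints as unit vectors p₁, p₂ with components (cos φ cos λ, cos φ sin λ, sin φ).
The central angle between the endpoints is δ = arccos(p₁·p₂) ≈ 2.329 rad (133.4°). The total great-circle distance is δ·R ≈ 2.329 × 3959 ≈ 9221 mi, so the target fraction is f = 4100/9221 ≈ 0.445.
Interpolate at f ≈ 0.445 with slerp weights a = sin((1−f)δ)/sin δ ≈ 1.325, b = sin(fδ)/sin δ ≈ 1.185.
p = a·p₁ + b·p₂ ≈ (0.352, 0.853, 0.386); φ = arcsin(p_z) ≈ 22.69°, λ = atan2(p_y, p_x) ≈ 67.58°.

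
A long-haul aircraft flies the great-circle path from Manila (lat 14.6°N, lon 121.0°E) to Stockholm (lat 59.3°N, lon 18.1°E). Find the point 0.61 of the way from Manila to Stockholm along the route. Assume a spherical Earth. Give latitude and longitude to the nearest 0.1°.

Convert each endpoint to a unit vector on the sphere (x = cos φ cos λ, y = cos φ sin λ, z = sin φ).
The central angle between the endpoints is δ = arccos(p₁·p₂) ≈ 1.464 rad (83.9°).
Interpolate at f = 0.61 with slerp weights a = sin((1−f)δ)/sin δ ≈ 0.544, b = sin(fδ)/sin δ ≈ 0.783.
p = a·p₁ + b·p₂ ≈ (0.109, 0.575, 0.811); φ = arcsin(p_z) ≈ 54.16°, λ = atan2(p_y, p_x) ≈ 79.24°.

≈ lat 54.2°N, lon 79.2°E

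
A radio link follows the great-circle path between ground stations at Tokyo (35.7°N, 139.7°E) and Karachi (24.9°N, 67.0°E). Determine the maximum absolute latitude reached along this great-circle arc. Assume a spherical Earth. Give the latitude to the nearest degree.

The great circle lies in the plane with unit normal n̂ = (p₁ × p₂)/|p₁ × p₂|.
Here n̂_z ≈ -0.794; the vertex latitude is φ_max = arccos|n̂_z| ≈ 37.4°.

≈ 37°N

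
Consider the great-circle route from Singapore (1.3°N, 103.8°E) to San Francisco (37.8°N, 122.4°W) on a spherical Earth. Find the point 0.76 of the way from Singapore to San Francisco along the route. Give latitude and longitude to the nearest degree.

Convert each endpoint to a unit vector on the sphere (x = cos φ cos λ, y = cos φ sin λ, z = sin φ).
The central angle between the endpoints is δ = arccos(p₁·p₂) ≈ 2.133 rad (122.2°).
Interpolate at f = 0.76 with slerp weights a = sin((1−f)δ)/sin δ ≈ 0.579, b = sin(fδ)/sin δ ≈ 1.180.
p = a·p₁ + b·p₂ ≈ (-0.638, -0.225, 0.737); φ = arcsin(p_z) ≈ 47.44°, λ = atan2(p_y, p_x) ≈ -160.53°.

≈ 47°N, 161°W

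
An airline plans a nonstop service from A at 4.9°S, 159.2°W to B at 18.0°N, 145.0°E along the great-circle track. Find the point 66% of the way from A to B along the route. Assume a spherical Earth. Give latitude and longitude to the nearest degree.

Convert each endpoint to a unit vector on the sphere (x = cos φ cos λ, y = cos φ sin λ, z = sin φ).
The central angle between the endpoints is δ = arccos(p₁·p₂) ≈ 1.040 rad (59.6°).
Interpolate at f = 0.66 with slerp weights a = sin((1−f)δ)/sin δ ≈ 0.402, b = sin(fδ)/sin δ ≈ 0.735.
p = a·p₁ + b·p₂ ≈ (-0.946, 0.259, 0.193); φ = arcsin(p_z) ≈ 11.12°, λ = atan2(p_y, p_x) ≈ 164.71°.

≈ 11°N, 165°E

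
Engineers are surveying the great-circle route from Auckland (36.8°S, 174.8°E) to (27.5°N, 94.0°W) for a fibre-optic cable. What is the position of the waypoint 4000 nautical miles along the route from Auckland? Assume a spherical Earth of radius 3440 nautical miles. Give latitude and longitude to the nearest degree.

The haversine formula gives a central angle δ ≈ 1.867 rad (106.9°) between the endpoints. The total great-circle distance is δ·R ≈ 1.867 × 3440 ≈ 6421 nmi, so the target fraction is f = 4000/6421 ≈ 0.623.
Interpolate at f ≈ 0.623 with slerp weights a = sin((1−f)δ)/sin δ ≈ 0.676, b = sin(fδ)/sin δ ≈ 0.960.
p = a·p₁ + b·p₂ ≈ (-0.599, -0.800, 0.038); φ = arcsin(p_z) ≈ 2.17°, λ = atan2(p_y, p_x) ≈ -126.82°.

≈ (2°N, 127°W)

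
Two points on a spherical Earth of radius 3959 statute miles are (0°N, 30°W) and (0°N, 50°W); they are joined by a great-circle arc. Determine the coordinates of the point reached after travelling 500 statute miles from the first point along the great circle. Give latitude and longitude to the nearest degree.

≈ (0°N, 37°W)

Write both endpoints as unit vectors p₁, p₂ with components (cos φ cos λ, cos φ sin λ, sin φ).
The central angle between the endpoints is δ = arccos(p₁·p₂) ≈ 0.349 rad (20.0°). The total great-circle distance is δ·R ≈ 0.349 × 3959 ≈ 1382 mi, so the target fraction is f = 500/1382 ≈ 0.362.
Interpolate at f ≈ 0.362 with slerp weights a = sin((1−f)δ)/sin δ ≈ 0.646, b = sin(fδ)/sin δ ≈ 0.368.
p = a·p₁ + b·p₂ ≈ (0.796, -0.605, 0.000); φ = arcsin(p_z) ≈ 0.00°, λ = atan2(p_y, p_x) ≈ -37.24°.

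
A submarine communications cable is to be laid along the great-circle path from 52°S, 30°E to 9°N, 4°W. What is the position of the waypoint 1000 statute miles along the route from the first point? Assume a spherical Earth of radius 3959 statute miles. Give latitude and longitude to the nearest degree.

The haversine formula gives a central angle δ ≈ 1.180 rad (67.6°) between the endpoints. The total great-circle distance is δ·R ≈ 1.180 × 3959 ≈ 4672 mi, so the target fraction is f = 1000/4672 ≈ 0.214.
Interpolate at f ≈ 0.214 with slerp weights a = sin((1−f)δ)/sin δ ≈ 0.865, b = sin(fδ)/sin δ ≈ 0.270.
p = a·p₁ + b·p₂ ≈ (0.728, 0.248, -0.640); φ = arcsin(p_z) ≈ -39.76°, λ = atan2(p_y, p_x) ≈ 18.80°.

≈ 40°S, 19°E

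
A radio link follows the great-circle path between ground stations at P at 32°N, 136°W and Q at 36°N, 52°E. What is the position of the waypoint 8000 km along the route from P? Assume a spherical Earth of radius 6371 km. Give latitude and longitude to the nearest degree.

The haversine formula gives a central angle δ ≈ 1.948 rad (111.6°) between the endpoints. The total great-circle distance is δ·R ≈ 1.948 × 6371 ≈ 12408 km, so the target fraction is f = 8000/12408 ≈ 0.645.
Interpolate at f ≈ 0.645 with slerp weights a = sin((1−f)δ)/sin δ ≈ 0.686, b = sin(fδ)/sin δ ≈ 1.022.
p = a·p₁ + b·p₂ ≈ (0.091, 0.248, 0.965); φ = arcsin(p_z) ≈ 74.71°, λ = atan2(p_y, p_x) ≈ 69.88°.

≈ 75°N, 70°E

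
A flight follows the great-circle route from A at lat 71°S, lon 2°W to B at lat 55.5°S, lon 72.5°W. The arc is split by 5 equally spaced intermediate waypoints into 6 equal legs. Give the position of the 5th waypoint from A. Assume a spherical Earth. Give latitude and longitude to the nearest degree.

≈ lat 60°S, lon 66°W

Write both endpoints as unit vectors p₁, p₂ with components (cos φ cos λ, cos φ sin λ, sin φ).
The central angle between the endpoints is δ = arccos(p₁·p₂) ≈ 0.572 rad (32.8°).
Interpolate at f = 5/6 with slerp weights a = sin((1−f)δ)/sin δ ≈ 0.176, b = sin(fδ)/sin δ ≈ 0.848.
p = a·p₁ + b·p₂ ≈ (0.202, -0.460, -0.865); φ = arcsin(p_z) ≈ -59.86°, λ = atan2(p_y, p_x) ≈ -66.33°.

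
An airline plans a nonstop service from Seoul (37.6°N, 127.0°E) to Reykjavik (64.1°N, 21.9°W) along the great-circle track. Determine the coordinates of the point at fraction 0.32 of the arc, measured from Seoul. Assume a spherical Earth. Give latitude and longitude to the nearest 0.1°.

Write both endpoints as unit vectors p₁, p₂ with components (cos φ cos λ, cos φ sin λ, sin φ).
The central angle between the endpoints is δ = arccos(p₁·p₂) ≈ 1.316 rad (75.4°).
Interpolate at f = 0.32 with slerp weights a = sin((1−f)δ)/sin δ ≈ 0.806, b = sin(fδ)/sin δ ≈ 0.422.
p = a·p₁ + b·p₂ ≈ (-0.213, 0.441, 0.872); φ = arcsin(p_z) ≈ 60.66°, λ = atan2(p_y, p_x) ≈ 115.79°.

≈ 60.7°N, 115.8°E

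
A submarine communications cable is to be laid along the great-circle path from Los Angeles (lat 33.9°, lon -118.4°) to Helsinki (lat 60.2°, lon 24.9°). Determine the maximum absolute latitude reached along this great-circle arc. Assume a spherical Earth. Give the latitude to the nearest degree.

≈ 76°

The great circle lies in the plane with unit normal n̂ = (p₁ × p₂)/|p₁ × p₂|.
Here n̂_z ≈ +0.249; the vertex latitude is φ_max = arccos|n̂_z| ≈ 75.6°.
Check via Clairaut: cos φ_max = |cos φ₁| · sin C = cos(33.9°)·sin(17.5°) ≈ 0.249, again giving ≈ 75.6°.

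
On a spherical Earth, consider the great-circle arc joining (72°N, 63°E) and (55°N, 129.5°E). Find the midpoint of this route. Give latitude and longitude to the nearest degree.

≈ (67°N, 107°E)

Convert each endpoint to a unit vector on the sphere (x = cos φ cos λ, y = cos φ sin λ, z = sin φ).
The central angle between the endpoints is δ = arccos(p₁·p₂) ≈ 0.555 rad (31.8°).
Interpolate at f = 1/2 with slerp weights a = sin((1−f)δ)/sin δ ≈ 0.520, b = sin(fδ)/sin δ ≈ 0.520.
p = a·p₁ + b·p₂ ≈ (-0.117, 0.373, 0.920); φ = arcsin(p_z) ≈ 66.98°, λ = atan2(p_y, p_x) ≈ 107.37°.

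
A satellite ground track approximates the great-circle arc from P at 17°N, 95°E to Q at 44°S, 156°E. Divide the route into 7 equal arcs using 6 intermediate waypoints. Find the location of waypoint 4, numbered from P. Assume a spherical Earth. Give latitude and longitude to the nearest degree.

From cos δ = sin φ₁ sin φ₂ + cos φ₁ cos φ₂ cos Δλ, the central angle is δ ≈ 1.440 rad (82.5°).
Interpolate at f = 4/7 with slerp weights a = sin((1−f)δ)/sin δ ≈ 0.584, b = sin(fδ)/sin δ ≈ 0.739.
p = a·p₁ + b·p₂ ≈ (-0.535, 0.772, -0.343); φ = arcsin(p_z) ≈ -20.06°, λ = atan2(p_y, p_x) ≈ 124.69°.

≈ 20°S, 125°E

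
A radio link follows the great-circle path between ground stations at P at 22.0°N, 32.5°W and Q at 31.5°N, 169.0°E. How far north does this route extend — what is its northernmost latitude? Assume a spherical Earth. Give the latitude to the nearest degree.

The great circle lies in the plane with unit normal n̂ = (p₁ × p₂)/|p₁ × p₂|.
Here n̂_z ≈ -0.344; the vertex latitude is φ_max = arccos|n̂_z| ≈ 69.9°.
Check via Clairaut: cos φ_max = |cos φ₁| · sin C = cos(22.0°)·sin(21.8°) ≈ 0.344, again giving ≈ 69.9°.

≈ 70°N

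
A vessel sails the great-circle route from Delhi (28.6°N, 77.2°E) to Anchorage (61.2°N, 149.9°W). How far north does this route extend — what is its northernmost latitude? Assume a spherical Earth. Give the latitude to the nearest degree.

≈ 72°N

The great circle lies in the plane with unit normal n̂ = (p₁ × p₂)/|p₁ × p₂|.
Here n̂_z ≈ +0.313; the vertex latitude is φ_max = arccos|n̂_z| ≈ 71.8°.
Check via Clairaut: cos φ_max = |cos φ₁| · sin C = cos(28.6°)·sin(20.9°) ≈ 0.313, again giving ≈ 71.8°.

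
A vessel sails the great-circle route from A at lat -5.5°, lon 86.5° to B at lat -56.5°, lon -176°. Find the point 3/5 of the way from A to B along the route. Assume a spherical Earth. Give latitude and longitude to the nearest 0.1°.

≈ lat -46.7°, lon 126.6°

Convert each endpoint to a unit vector on the sphere (x = cos φ cos λ, y = cos φ sin λ, z = sin φ).
The central angle between the endpoints is δ = arccos(p₁·p₂) ≈ 1.563 rad (89.5°).
Interpolate at f = 3/5 with slerp weights a = sin((1−f)δ)/sin δ ≈ 0.585, b = sin(fδ)/sin δ ≈ 0.806.
p = a·p₁ + b·p₂ ≈ (-0.408, 0.550, -0.728); φ = arcsin(p_z) ≈ -46.74°, λ = atan2(p_y, p_x) ≈ 126.57°.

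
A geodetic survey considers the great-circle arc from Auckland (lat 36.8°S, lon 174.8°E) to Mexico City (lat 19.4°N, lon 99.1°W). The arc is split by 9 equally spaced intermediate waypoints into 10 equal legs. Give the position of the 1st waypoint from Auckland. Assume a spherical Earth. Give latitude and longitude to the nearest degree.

≈ lat 33°S, lon 174°W

Convert each endpoint to a unit vector on the sphere (x = cos φ cos λ, y = cos φ sin λ, z = sin φ).
The central angle between the endpoints is δ = arccos(p₁·p₂) ≈ 1.719 rad (98.5°).
Interpolate at f = 1/10 with slerp weights a = sin((1−f)δ)/sin δ ≈ 1.011, b = sin(fδ)/sin δ ≈ 0.173.
p = a·p₁ + b·p₂ ≈ (-0.832, -0.088, -0.548); φ = arcsin(p_z) ≈ -33.23°, λ = atan2(p_y, p_x) ≈ -173.98°.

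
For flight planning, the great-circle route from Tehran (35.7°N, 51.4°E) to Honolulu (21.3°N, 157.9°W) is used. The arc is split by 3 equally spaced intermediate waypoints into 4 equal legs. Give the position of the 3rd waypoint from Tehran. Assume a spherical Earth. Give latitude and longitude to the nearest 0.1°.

From cos δ = sin φ₁ sin φ₂ + cos φ₁ cos φ₂ cos Δλ, the central angle is δ ≈ 2.035 rad (116.6°).
Interpolate at f = 3/4 with slerp weights a = sin((1−f)δ)/sin δ ≈ 0.545, b = sin(fδ)/sin δ ≈ 1.117.
p = a·p₁ + b·p₂ ≈ (-0.688, -0.046, 0.724); φ = arcsin(p_z) ≈ 46.37°, λ = atan2(p_y, p_x) ≈ -176.19°.

≈ 46.4°N, 176.2°W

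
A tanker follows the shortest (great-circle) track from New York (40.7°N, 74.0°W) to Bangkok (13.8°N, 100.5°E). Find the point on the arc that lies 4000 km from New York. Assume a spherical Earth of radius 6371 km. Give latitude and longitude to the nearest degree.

≈ 76°N, 58°W

From cos δ = sin φ₁ sin φ₂ + cos φ₁ cos φ₂ cos Δλ, the central angle is δ ≈ 2.186 rad (125.3°). The total great-circle distance is δ·R ≈ 2.186 × 6371 ≈ 13928 km, so the target fraction is f = 4000/13928 ≈ 0.287.
Interpolate at f ≈ 0.287 with slerp weights a = sin((1−f)δ)/sin δ ≈ 1.225, b = sin(fδ)/sin δ ≈ 0.719.
p = a·p₁ + b·p₂ ≈ (0.129, -0.206, 0.970); φ = arcsin(p_z) ≈ 75.97°, λ = atan2(p_y, p_x) ≈ -57.97°.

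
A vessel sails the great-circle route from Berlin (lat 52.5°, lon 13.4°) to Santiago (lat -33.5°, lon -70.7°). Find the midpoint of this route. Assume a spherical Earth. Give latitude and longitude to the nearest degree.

From cos δ = sin φ₁ sin φ₂ + cos φ₁ cos φ₂ cos Δλ, the central angle is δ ≈ 1.967 rad (112.7°).
Interpolate at f = 1/2 with slerp weights a = sin((1−f)δ)/sin δ ≈ 0.902, b = sin(fδ)/sin δ ≈ 0.902.
p = a·p₁ + b·p₂ ≈ (0.783, -0.583, 0.218); φ = arcsin(p_z) ≈ 12.58°, λ = atan2(p_y, p_x) ≈ -36.66°.

≈ lat 13°, lon -37°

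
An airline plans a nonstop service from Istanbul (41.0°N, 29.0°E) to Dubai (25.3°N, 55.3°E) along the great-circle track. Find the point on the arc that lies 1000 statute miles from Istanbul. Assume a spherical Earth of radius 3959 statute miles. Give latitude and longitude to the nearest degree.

Convert each endpoint to a unit vector on the sphere (x = cos φ cos λ, y = cos φ sin λ, z = sin φ).
The central angle between the endpoints is δ = arccos(p₁·p₂) ≈ 0.469 rad (26.9°). The total great-circle distance is δ·R ≈ 0.469 × 3959 ≈ 1856 mi, so the target fraction is f = 1000/1856 ≈ 0.539.
Interpolate at f ≈ 0.539 with slerp weights a = sin((1−f)δ)/sin δ ≈ 0.475, b = sin(fδ)/sin δ ≈ 0.553.
p = a·p₁ + b·p₂ ≈ (0.598, 0.585, 0.548); φ = arcsin(p_z) ≈ 33.22°, λ = atan2(p_y, p_x) ≈ 44.36°.

≈ (33°N, 44°E)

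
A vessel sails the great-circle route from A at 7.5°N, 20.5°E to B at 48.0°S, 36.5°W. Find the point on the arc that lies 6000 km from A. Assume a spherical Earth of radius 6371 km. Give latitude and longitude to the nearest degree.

≈ 35°S, 15°W

Convert each endpoint to a unit vector on the sphere (x = cos φ cos λ, y = cos φ sin λ, z = sin φ).
The central angle between the endpoints is δ = arccos(p₁·p₂) ≈ 1.303 rad (74.7°). The total great-circle distance is δ·R ≈ 1.303 × 6371 ≈ 8303 km, so the target fraction is f = 6000/8303 ≈ 0.723.
Interpolate at f ≈ 0.723 with slerp weights a = sin((1−f)δ)/sin δ ≈ 0.367, b = sin(fδ)/sin δ ≈ 0.838.
p = a·p₁ + b·p₂ ≈ (0.792, -0.206, -0.575); φ = arcsin(p_z) ≈ -35.11°, λ = atan2(p_y, p_x) ≈ -14.61°.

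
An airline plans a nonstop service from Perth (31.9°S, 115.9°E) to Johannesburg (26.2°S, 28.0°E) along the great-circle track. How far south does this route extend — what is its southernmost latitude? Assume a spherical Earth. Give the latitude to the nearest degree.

≈ 38°S

The great circle lies in the plane with unit normal n̂ = (p₁ × p₂)/|p₁ × p₂|.
Here n̂_z ≈ -0.789; the vertex latitude is φ_max = arccos|n̂_z| ≈ 37.9°.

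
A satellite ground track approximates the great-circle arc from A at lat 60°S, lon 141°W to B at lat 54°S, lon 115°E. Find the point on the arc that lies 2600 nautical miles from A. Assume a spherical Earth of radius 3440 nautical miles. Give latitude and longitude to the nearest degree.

From cos δ = sin φ₁ sin φ₂ + cos φ₁ cos φ₂ cos Δλ, the central angle is δ ≈ 0.890 rad (51.0°). The total great-circle distance is δ·R ≈ 0.890 × 3440 ≈ 3061 nmi, so the target fraction is f = 2600/3061 ≈ 0.849.
Interpolate at f ≈ 0.849 with slerp weights a = sin((1−f)δ)/sin δ ≈ 0.172, b = sin(fδ)/sin δ ≈ 0.883.
p = a·p₁ + b·p₂ ≈ (-0.286, 0.416, -0.863); φ = arcsin(p_z) ≈ -59.67°, λ = atan2(p_y, p_x) ≈ 124.51°.

≈ lat 60°S, lon 125°E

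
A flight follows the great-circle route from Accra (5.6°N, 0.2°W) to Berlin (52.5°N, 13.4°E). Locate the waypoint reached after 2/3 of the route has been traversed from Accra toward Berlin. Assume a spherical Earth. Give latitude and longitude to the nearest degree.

≈ 37°N, 7°E

Convert each endpoint to a unit vector on the sphere (x = cos φ cos λ, y = cos φ sin λ, z = sin φ).
The central angle between the endpoints is δ = arccos(p₁·p₂) ≈ 0.842 rad (48.2°).
Interpolate at f = 2/3 with slerp weights a = sin((1−f)δ)/sin δ ≈ 0.371, b = sin(fδ)/sin δ ≈ 0.714.
p = a·p₁ + b·p₂ ≈ (0.792, 0.099, 0.602); φ = arcsin(p_z) ≈ 37.04°, λ = atan2(p_y, p_x) ≈ 7.15°.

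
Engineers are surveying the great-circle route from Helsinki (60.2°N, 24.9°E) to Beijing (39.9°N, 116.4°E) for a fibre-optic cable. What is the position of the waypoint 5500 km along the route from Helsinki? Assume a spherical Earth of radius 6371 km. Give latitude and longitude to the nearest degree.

Write both endpoints as unit vectors p₁, p₂ with components (cos φ cos λ, cos φ sin λ, sin φ).
The central angle between the endpoints is δ = arccos(p₁·p₂) ≈ 0.992 rad (56.9°). The total great-circle distance is δ·R ≈ 0.992 × 6371 ≈ 6323 km, so the target fraction is f = 5500/6323 ≈ 0.870.
Interpolate at f ≈ 0.870 with slerp weights a = sin((1−f)δ)/sin δ ≈ 0.154, b = sin(fδ)/sin δ ≈ 0.908.
p = a·p₁ + b·p₂ ≈ (-0.240, 0.656, 0.716); φ = arcsin(p_z) ≈ 45.70°, λ = atan2(p_y, p_x) ≈ 110.12°.

≈ 46°N, 110°E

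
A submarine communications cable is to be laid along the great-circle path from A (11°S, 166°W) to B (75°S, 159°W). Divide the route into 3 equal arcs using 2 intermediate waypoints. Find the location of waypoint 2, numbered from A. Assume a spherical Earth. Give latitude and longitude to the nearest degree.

≈ (54°S, 164°W)

Write both endpoints as unit vectors p₁, p₂ with components (cos φ cos λ, cos φ sin λ, sin φ).
The central angle between the endpoints is δ = arccos(p₁·p₂) ≈ 1.119 rad (64.1°).
Interpolate at f = 2/3 with slerp weights a = sin((1−f)δ)/sin δ ≈ 0.405, b = sin(fδ)/sin δ ≈ 0.754.
p = a·p₁ + b·p₂ ≈ (-0.568, -0.166, -0.806); φ = arcsin(p_z) ≈ -53.71°, λ = atan2(p_y, p_x) ≈ -163.70°.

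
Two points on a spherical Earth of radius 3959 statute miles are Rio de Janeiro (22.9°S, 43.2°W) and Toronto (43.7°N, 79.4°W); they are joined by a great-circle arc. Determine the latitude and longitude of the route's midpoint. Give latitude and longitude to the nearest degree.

≈ 11°N, 59°W

Write both endpoints as unit vectors p₁, p₂ with components (cos φ cos λ, cos φ sin λ, sin φ).
The central angle between the endpoints is δ = arccos(p₁·p₂) ≈ 1.299 rad (74.4°).
Interpolate at f = 1/2 with slerp weights a = sin((1−f)δ)/sin δ ≈ 0.628, b = sin(fδ)/sin δ ≈ 0.628.
p = a·p₁ + b·p₂ ≈ (0.505, -0.842, 0.189); φ = arcsin(p_z) ≈ 10.92°, λ = atan2(p_y, p_x) ≈ -59.04°.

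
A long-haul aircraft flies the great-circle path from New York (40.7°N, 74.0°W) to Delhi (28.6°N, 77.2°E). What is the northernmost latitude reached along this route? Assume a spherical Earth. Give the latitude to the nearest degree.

The great circle lies in the plane with unit normal n̂ = (p₁ × p₂)/|p₁ × p₂|.
Here n̂_z ≈ +0.333; the vertex latitude is φ_max = arccos|n̂_z| ≈ 70.5°.

≈ 71°N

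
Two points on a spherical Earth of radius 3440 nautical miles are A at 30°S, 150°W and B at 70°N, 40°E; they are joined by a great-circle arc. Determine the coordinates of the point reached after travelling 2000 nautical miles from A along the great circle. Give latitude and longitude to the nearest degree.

Write both endpoints as unit vectors p₁, p₂ with components (cos φ cos λ, cos φ sin λ, sin φ).
The central angle between the endpoints is δ = arccos(p₁·p₂) ≈ 2.436 rad (139.6°). The total great-circle distance is δ·R ≈ 2.436 × 3440 ≈ 8382 nmi, so the target fraction is f = 2000/8382 ≈ 0.239.
Interpolate at f ≈ 0.239 with slerp weights a = sin((1−f)δ)/sin δ ≈ 1.481, b = sin(fδ)/sin δ ≈ 0.847.
p = a·p₁ + b·p₂ ≈ (-0.889, -0.455, 0.056); φ = arcsin(p_z) ≈ 3.20°, λ = atan2(p_y, p_x) ≈ -152.89°.

≈ 3°N, 153°W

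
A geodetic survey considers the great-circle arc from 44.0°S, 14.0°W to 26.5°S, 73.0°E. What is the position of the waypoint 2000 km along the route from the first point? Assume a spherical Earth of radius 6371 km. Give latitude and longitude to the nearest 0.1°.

Convert each endpoint to a unit vector on the sphere (x = cos φ cos λ, y = cos φ sin λ, z = sin φ).
The central angle between the endpoints is δ = arccos(p₁·p₂) ≈ 1.220 rad (69.9°). The total great-circle distance is δ·R ≈ 1.220 × 6371 ≈ 7773 km, so the target fraction is f = 2000/7773 ≈ 0.257.
Interpolate at f ≈ 0.257 with slerp weights a = sin((1−f)δ)/sin δ ≈ 0.838, b = sin(fδ)/sin δ ≈ 0.329.
p = a·p₁ + b·p₂ ≈ (0.671, 0.136, -0.729); φ = arcsin(p_z) ≈ -46.80°, λ = atan2(p_y, p_x) ≈ 11.42°.

≈ 46.8°S, 11.4°E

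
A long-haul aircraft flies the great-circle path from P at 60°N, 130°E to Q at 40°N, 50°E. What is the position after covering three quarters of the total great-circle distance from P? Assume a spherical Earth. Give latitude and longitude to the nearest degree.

From cos δ = sin φ₁ sin φ₂ + cos φ₁ cos φ₂ cos Δλ, the central angle is δ ≈ 0.898 rad (51.5°).
Interpolate at f = 3/4 with slerp weights a = sin((1−f)δ)/sin δ ≈ 0.285, b = sin(fδ)/sin δ ≈ 0.798.
p = a·p₁ + b·p₂ ≈ (0.301, 0.577, 0.759); φ = arcsin(p_z) ≈ 49.39°, λ = atan2(p_y, p_x) ≈ 62.43°.

≈ 49°N, 62°E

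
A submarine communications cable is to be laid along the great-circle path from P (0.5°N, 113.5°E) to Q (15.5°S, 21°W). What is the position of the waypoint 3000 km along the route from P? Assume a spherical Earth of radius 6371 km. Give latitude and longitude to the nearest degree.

The haversine formula gives a central angle δ ≈ 2.315 rad (132.7°) between the endpoints. The total great-circle distance is δ·R ≈ 2.315 × 6371 ≈ 14752 km, so the target fraction is f = 3000/14752 ≈ 0.203.
Interpolate at f ≈ 0.203 with slerp weights a = sin((1−f)δ)/sin δ ≈ 1.309, b = sin(fδ)/sin δ ≈ 0.617.
p = a·p₁ + b·p₂ ≈ (0.033, 0.988, -0.153); φ = arcsin(p_z) ≈ -8.83°, λ = atan2(p_y, p_x) ≈ 88.09°.

≈ (9°S, 88°E)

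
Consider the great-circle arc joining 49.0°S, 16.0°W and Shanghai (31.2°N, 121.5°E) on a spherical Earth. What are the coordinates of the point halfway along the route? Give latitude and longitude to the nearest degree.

≈ 22°S, 71°E

Write both endpoints as unit vectors p₁, p₂ with components (cos φ cos λ, cos φ sin λ, sin φ).
The central angle between the endpoints is δ = arccos(p₁·p₂) ≈ 2.506 rad (143.6°).
Interpolate at f = 1/2 with slerp weights a = sin((1−f)δ)/sin δ ≈ 1.600, b = sin(fδ)/sin δ ≈ 1.600.
p = a·p₁ + b·p₂ ≈ (0.294, 0.878, -0.379); φ = arcsin(p_z) ≈ -22.25°, λ = atan2(p_y, p_x) ≈ 71.48°.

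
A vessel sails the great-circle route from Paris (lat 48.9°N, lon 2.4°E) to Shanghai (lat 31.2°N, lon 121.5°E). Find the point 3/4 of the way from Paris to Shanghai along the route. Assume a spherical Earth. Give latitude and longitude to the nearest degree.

≈ lat 47°N, lon 104°E

From cos δ = sin φ₁ sin φ₂ + cos φ₁ cos φ₂ cos Δλ, the central angle is δ ≈ 1.454 rad (83.3°).
Interpolate at f = 3/4 with slerp weights a = sin((1−f)δ)/sin δ ≈ 0.358, b = sin(fδ)/sin δ ≈ 0.893.
p = a·p₁ + b·p₂ ≈ (-0.164, 0.661, 0.732); φ = arcsin(p_z) ≈ 47.07°, λ = atan2(p_y, p_x) ≈ 103.93°.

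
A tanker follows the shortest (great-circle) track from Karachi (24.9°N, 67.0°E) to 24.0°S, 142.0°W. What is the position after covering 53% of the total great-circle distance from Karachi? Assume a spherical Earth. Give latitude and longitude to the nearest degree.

≈ 0°N, 147°E

Write both endpoints as unit vectors p₁, p₂ with components (cos φ cos λ, cos φ sin λ, sin φ).
The central angle between the endpoints is δ = arccos(p₁·p₂) ≈ 2.681 rad (153.6°).
Interpolate at f = 0.53 with slerp weights a = sin((1−f)δ)/sin δ ≈ 2.144, b = sin(fδ)/sin δ ≈ 2.227.
p = a·p₁ + b·p₂ ≈ (-0.843, 0.538, -0.003); φ = arcsin(p_z) ≈ -0.17°, λ = atan2(p_y, p_x) ≈ 147.46°.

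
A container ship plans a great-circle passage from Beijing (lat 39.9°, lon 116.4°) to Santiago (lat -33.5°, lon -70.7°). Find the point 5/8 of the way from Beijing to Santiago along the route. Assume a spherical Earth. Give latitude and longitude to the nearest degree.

≈ lat 20°, lon -108°

Write both endpoints as unit vectors p₁, p₂ with components (cos φ cos λ, cos φ sin λ, sin φ).
The central angle between the endpoints is δ = arccos(p₁·p₂) ≈ 2.992 rad (171.4°).
Interpolate at f = 5/8 with slerp weights a = sin((1−f)δ)/sin δ ≈ 6.054, b = sin(fδ)/sin δ ≈ 6.420.
p = a·p₁ + b·p₂ ≈ (-0.296, -0.893, 0.340); φ = arcsin(p_z) ≈ 19.86°, λ = atan2(p_y, p_x) ≈ -108.31°.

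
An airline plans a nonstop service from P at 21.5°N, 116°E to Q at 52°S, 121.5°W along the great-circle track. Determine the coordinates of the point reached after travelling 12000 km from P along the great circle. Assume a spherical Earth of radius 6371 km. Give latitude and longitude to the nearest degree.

≈ 52°S, 152°W

The haversine formula gives a central angle δ ≈ 2.210 rad (126.6°) between the endpoints. The total great-circle distance is δ·R ≈ 2.210 × 6371 ≈ 14080 km, so the target fraction is f = 12000/14080 ≈ 0.852.
Interpolate at f ≈ 0.852 with slerp weights a = sin((1−f)δ)/sin δ ≈ 0.400, b = sin(fδ)/sin δ ≈ 1.186.
p = a·p₁ + b·p₂ ≈ (-0.544, -0.288, -0.788); φ = arcsin(p_z) ≈ -51.98°, λ = atan2(p_y, p_x) ≈ -152.11°.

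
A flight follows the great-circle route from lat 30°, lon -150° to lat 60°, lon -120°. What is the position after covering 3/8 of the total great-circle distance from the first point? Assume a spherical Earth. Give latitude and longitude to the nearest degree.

Write both endpoints as unit vectors p₁, p₂ with components (cos φ cos λ, cos φ sin λ, sin φ).
The central angle between the endpoints is δ = arccos(p₁·p₂) ≈ 0.630 rad (36.1°).
Interpolate at f = 3/8 with slerp weights a = sin((1−f)δ)/sin δ ≈ 0.651, b = sin(fδ)/sin δ ≈ 0.397.
p = a·p₁ + b·p₂ ≈ (-0.588, -0.454, 0.670); φ = arcsin(p_z) ≈ 42.04°, λ = atan2(p_y, p_x) ≈ -142.31°.

≈ lat 42°, lon -142°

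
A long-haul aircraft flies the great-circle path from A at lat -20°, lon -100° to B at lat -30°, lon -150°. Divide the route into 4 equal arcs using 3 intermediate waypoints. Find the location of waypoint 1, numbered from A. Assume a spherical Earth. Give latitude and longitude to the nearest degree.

≈ lat -24°, lon -112°

Convert each endpoint to a unit vector on the sphere (x = cos φ cos λ, y = cos φ sin λ, z = sin φ).
The central angle between the endpoints is δ = arccos(p₁·p₂) ≈ 0.804 rad (46.0°).
Interpolate at f = 1/4 with slerp weights a = sin((1−f)δ)/sin δ ≈ 0.787, b = sin(fδ)/sin δ ≈ 0.277.
p = a·p₁ + b·p₂ ≈ (-0.336, -0.849, -0.408); φ = arcsin(p_z) ≈ -24.08°, λ = atan2(p_y, p_x) ≈ -111.62°.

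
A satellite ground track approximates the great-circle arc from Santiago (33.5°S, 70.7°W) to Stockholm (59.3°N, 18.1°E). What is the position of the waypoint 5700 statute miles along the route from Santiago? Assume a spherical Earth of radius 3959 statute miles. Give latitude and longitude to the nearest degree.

≈ (37°N, 25°W)

Write both endpoints as unit vectors p₁, p₂ with components (cos φ cos λ, cos φ sin λ, sin φ).
The central angle between the endpoints is δ = arccos(p₁·p₂) ≈ 2.055 rad (117.8°). The total great-circle distance is δ·R ≈ 2.055 × 3959 ≈ 8136 mi, so the target fraction is f = 5700/8136 ≈ 0.701.
Interpolate at f ≈ 0.701 with slerp weights a = sin((1−f)δ)/sin δ ≈ 0.652, b = sin(fδ)/sin δ ≈ 1.120.
p = a·p₁ + b·p₂ ≈ (0.723, -0.336, 0.603); φ = arcsin(p_z) ≈ 37.10°, λ = atan2(p_y, p_x) ≈ -24.89°.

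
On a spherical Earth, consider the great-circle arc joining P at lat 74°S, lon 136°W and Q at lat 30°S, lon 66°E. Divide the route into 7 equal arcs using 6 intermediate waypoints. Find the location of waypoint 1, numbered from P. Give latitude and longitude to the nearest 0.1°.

From cos δ = sin φ₁ sin φ₂ + cos φ₁ cos φ₂ cos Δλ, the central angle is δ ≈ 1.308 rad (75.0°).
Interpolate at f = 1/7 with slerp weights a = sin((1−f)δ)/sin δ ≈ 0.933, b = sin(fδ)/sin δ ≈ 0.192.
p = a·p₁ + b·p₂ ≈ (-0.117, -0.026, -0.993); φ = arcsin(p_z) ≈ -83.10°, λ = atan2(p_y, p_x) ≈ -167.32°.

≈ lat 83.1°S, lon 167.3°W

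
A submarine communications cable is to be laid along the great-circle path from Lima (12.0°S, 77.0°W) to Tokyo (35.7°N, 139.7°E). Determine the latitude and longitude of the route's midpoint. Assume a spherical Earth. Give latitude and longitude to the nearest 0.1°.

From cos δ = sin φ₁ sin φ₂ + cos φ₁ cos φ₂ cos Δλ, the central angle is δ ≈ 2.431 rad (139.3°).
Interpolate at f = 1/2 with slerp weights a = sin((1−f)δ)/sin δ ≈ 1.438, b = sin(fδ)/sin δ ≈ 1.438.
p = a·p₁ + b·p₂ ≈ (-0.574, -0.615, 0.540); φ = arcsin(p_z) ≈ 32.69°, λ = atan2(p_y, p_x) ≈ -133.03°.

≈ 32.7°N, 133.0°W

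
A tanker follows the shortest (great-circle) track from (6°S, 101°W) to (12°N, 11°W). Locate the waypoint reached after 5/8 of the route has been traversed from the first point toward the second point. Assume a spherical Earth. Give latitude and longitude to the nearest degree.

≈ (7°N, 45°W)

Write both endpoints as unit vectors p₁, p₂ with components (cos φ cos λ, cos φ sin λ, sin φ).
The central angle between the endpoints is δ = arccos(p₁·p₂) ≈ 1.593 rad (91.2°).
Interpolate at f = 5/8 with slerp weights a = sin((1−f)δ)/sin δ ≈ 0.562, b = sin(fδ)/sin δ ≈ 0.839.
p = a·p₁ + b·p₂ ≈ (0.699, -0.706, 0.116); φ = arcsin(p_z) ≈ 6.64°, λ = atan2(p_y, p_x) ≈ -45.27°.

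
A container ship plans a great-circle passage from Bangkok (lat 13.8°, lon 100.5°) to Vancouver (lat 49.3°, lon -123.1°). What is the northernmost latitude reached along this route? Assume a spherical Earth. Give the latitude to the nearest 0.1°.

The great circle lies in the plane with unit normal n̂ = (p₁ × p₂)/|p₁ × p₂|.
Here n̂_z ≈ +0.455; the vertex latitude is φ_max = arccos|n̂_z| ≈ 63.0°.
Check via Clairaut: cos φ_max = |cos φ₁| · sin C = cos(13.8°)·sin(27.9°) ≈ 0.455, again giving ≈ 63.0°.

≈ 63.0°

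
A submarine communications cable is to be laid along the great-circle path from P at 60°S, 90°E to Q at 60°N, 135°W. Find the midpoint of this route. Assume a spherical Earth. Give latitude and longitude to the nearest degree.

Write both endpoints as unit vectors p₁, p₂ with components (cos φ cos λ, cos φ sin λ, sin φ).
The central angle between the endpoints is δ = arccos(p₁·p₂) ≈ 2.757 rad (157.9°).
Interpolate at f = 1/2 with slerp weights a = sin((1−f)δ)/sin δ ≈ 2.613, b = sin(fδ)/sin δ ≈ 2.613.
p = a·p₁ + b·p₂ ≈ (-0.924, 0.383, 0.000); φ = arcsin(p_z) ≈ 0.00°, λ = atan2(p_y, p_x) ≈ 157.50°.

≈ 0°N, 158°E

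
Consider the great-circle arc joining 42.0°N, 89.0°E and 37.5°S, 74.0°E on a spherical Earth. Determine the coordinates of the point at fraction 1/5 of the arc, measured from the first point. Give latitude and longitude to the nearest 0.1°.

The haversine formula gives a central angle δ ≈ 1.408 rad (80.7°) between the endpoints.
Interpolate at f = 1/5 with slerp weights a = sin((1−f)δ)/sin δ ≈ 0.915, b = sin(fδ)/sin δ ≈ 0.282.
p = a·p₁ + b·p₂ ≈ (0.073, 0.895, 0.441); φ = arcsin(p_z) ≈ 26.15°, λ = atan2(p_y, p_x) ≈ 85.31°.

≈ 26.2°N, 85.3°E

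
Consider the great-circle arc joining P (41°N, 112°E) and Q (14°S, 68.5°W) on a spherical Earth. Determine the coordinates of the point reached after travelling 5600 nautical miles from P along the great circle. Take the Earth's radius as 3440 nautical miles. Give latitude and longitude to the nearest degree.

≈ (46°N, 70°W)

The haversine formula gives a central angle δ ≈ 2.670 rad (153.0°) between the endpoints. The total great-circle distance is δ·R ≈ 2.670 × 3440 ≈ 9186 nmi, so the target fraction is f = 5600/9186 ≈ 0.610.
Interpolate at f ≈ 0.610 with slerp weights a = sin((1−f)δ)/sin δ ≈ 1.902, b = sin(fδ)/sin δ ≈ 2.199.
p = a·p₁ + b·p₂ ≈ (0.244, -0.654, 0.716); φ = arcsin(p_z) ≈ 45.72°, λ = atan2(p_y, p_x) ≈ -69.53°.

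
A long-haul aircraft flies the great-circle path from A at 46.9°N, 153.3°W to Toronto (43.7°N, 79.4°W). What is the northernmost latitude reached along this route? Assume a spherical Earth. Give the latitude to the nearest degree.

≈ 52°N

The great circle lies in the plane with unit normal n̂ = (p₁ × p₂)/|p₁ × p₂|.
Here n̂_z ≈ +0.619; the vertex latitude is φ_max = arccos|n̂_z| ≈ 51.8°.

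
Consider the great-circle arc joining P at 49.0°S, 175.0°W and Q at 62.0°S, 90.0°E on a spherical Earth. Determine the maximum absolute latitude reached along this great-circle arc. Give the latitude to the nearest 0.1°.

≈ 66.5°S

The great circle lies in the plane with unit normal n̂ = (p₁ × p₂)/|p₁ × p₂|.
Here n̂_z ≈ -0.399; the vertex latitude is φ_max = arccos|n̂_z| ≈ 66.5°.
Check via Clairaut: cos φ_max = |cos φ₁| · sin C = cos(49.0°)·sin(142.5°) ≈ 0.399, again giving ≈ 66.5°.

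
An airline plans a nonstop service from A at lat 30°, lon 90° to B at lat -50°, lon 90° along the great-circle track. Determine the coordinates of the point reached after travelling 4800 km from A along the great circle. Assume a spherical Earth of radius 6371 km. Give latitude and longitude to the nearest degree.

Convert each endpoint to a unit vector on the sphere (x = cos φ cos λ, y = cos φ sin λ, z = sin φ).
The central angle between the endpoints is δ = arccos(p₁·p₂) ≈ 1.396 rad (80.0°). The total great-circle distance is δ·R ≈ 1.396 × 6371 ≈ 8896 km, so the target fraction is f = 4800/8896 ≈ 0.540.
Interpolate at f ≈ 0.540 with slerp weights a = sin((1−f)δ)/sin δ ≈ 0.609, b = sin(fδ)/sin δ ≈ 0.695.
p = a·p₁ + b·p₂ ≈ (0.000, 0.974, -0.228); φ = arcsin(p_z) ≈ -13.17°, λ = atan2(p_y, p_x) ≈ 90.00°.

≈ lat -13°, lon 90°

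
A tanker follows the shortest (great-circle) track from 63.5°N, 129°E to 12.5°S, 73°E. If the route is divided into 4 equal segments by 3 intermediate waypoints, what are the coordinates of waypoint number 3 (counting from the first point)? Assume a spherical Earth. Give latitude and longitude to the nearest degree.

From cos δ = sin φ₁ sin φ₂ + cos φ₁ cos φ₂ cos Δλ, the central angle is δ ≈ 1.521 rad (87.1°).
Interpolate at f = 3/4 with slerp weights a = sin((1−f)δ)/sin δ ≈ 0.372, b = sin(fδ)/sin δ ≈ 0.910.
p = a·p₁ + b·p₂ ≈ (0.155, 0.979, 0.136); φ = arcsin(p_z) ≈ 7.79°, λ = atan2(p_y, p_x) ≈ 80.97°.

≈ 8°N, 81°E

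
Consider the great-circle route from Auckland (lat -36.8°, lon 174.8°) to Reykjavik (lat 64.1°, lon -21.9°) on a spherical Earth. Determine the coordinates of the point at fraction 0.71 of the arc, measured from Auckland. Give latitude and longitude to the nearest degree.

≈ lat 66°, lon -147°

Write both endpoints as unit vectors p₁, p₂ with components (cos φ cos λ, cos φ sin λ, sin φ).
The central angle between the endpoints is δ = arccos(p₁·p₂) ≈ 2.634 rad (150.9°).
Interpolate at f = 0.71 with slerp weights a = sin((1−f)δ)/sin δ ≈ 1.423, b = sin(fδ)/sin δ ≈ 1.965.
p = a·p₁ + b·p₂ ≈ (-0.338, -0.217, 0.916); φ = arcsin(p_z) ≈ 66.32°, λ = atan2(p_y, p_x) ≈ -147.30°.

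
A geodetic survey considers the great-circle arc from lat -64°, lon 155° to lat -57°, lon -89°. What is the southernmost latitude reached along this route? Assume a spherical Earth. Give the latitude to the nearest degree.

≈ -74°

The great circle lies in the plane with unit normal n̂ = (p₁ × p₂)/|p₁ × p₂|.
Here n̂_z ≈ +0.282; the vertex latitude is φ_max = arccos|n̂_z| ≈ 73.6°.
Check via Clairaut: cos φ_max = |cos φ₁| · sin C = cos(64.0°)·sin(139.9°) ≈ 0.282, again giving ≈ 73.6°.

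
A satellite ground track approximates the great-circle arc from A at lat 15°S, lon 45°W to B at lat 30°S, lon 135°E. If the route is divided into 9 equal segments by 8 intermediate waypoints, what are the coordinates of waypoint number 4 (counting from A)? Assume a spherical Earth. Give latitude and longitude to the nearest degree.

Write both endpoints as unit vectors p₁, p₂ with components (cos φ cos λ, cos φ sin λ, sin φ).
The central angle between the endpoints is δ = arccos(p₁·p₂) ≈ 2.356 rad (135.0°).
Interpolate at f = 4/9 with slerp weights a = sin((1−f)δ)/sin δ ≈ 1.366, b = sin(fδ)/sin δ ≈ 1.225.
p = a·p₁ + b·p₂ ≈ (0.183, -0.183, -0.966); φ = arcsin(p_z) ≈ -75.00°, λ = atan2(p_y, p_x) ≈ -45.00°.

≈ lat 75°S, lon 45°W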